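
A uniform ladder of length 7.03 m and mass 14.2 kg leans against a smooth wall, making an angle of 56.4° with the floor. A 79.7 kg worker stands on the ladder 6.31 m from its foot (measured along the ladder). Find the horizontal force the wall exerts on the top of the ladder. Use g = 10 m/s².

Sum moments about the foot of the ladder (the floor normal and friction both act there and drop out).
Ladder weight 14.2×10 = 142 N acts at 3.515 m along the ladder; its horizontal arm is 3.515·cos56.4° = 1.945 m → τ = 276.2 N·m clockwise.
Worker: 79.7×10 = 797 N at 6.31 m → arm 3.492 m → τ = 2783 N·m clockwise.
Wall normal N acts horizontally at the top; its moment arm is the height L sinθ = 7.03·sin56.4° = 5.855 m, counterclockwise.
Balancing moments: N × 5.855 = 3059, giving N = 522 N.

N_wall ≈ 522 N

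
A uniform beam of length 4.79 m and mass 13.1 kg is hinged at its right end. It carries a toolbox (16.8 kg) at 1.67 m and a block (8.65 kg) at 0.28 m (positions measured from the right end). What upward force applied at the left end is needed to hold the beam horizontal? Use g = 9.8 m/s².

About the right end:
Beam weight: 13.1 × 9.8 = 128.4 N down at 2.395 m → arm 2.395 m, τ = 128.4 × 2.395 = 307.5 N·m counterclockwise.
Toolbox: 16.8 × 9.8 = 164.6 N down at 1.67 m → arm 1.67 m, τ = 164.6 × 1.67 = 274.9 N·m counterclockwise.
Block: 8.65 × 9.8 = 84.77 N down at 0.28 m → arm 0.28 m, τ = 84.77 × 0.28 = 23.74 N·m counterclockwise.
Net moment of the loads = 606.1 N·m counterclockwise.
The upward force F acts at the left end, arm 4.79 m, giving F × 4.79 clockwise.
For rotational equilibrium, F × 4.79 = 606.1, so F = 606.1 / 4.79 = 127 N.

F ≈ 127 N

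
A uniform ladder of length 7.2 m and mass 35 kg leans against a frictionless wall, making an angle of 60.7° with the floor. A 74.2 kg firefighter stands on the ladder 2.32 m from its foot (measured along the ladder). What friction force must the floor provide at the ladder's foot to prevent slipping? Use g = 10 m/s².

f ≈ 232 N

About the foot of the ladder:
Ladder weight 35×10 = 350 N acts at 3.6 m along the ladder; its horizontal arm is 3.6·cos60.7° = 1.762 m → τ = 616.7 N·m clockwise.
Firefighter: 74.2×10 = 742 N at 2.32 m → arm 1.135 m → τ = 842.2 N·m clockwise.
Wall normal N acts horizontally at the top; its moment arm is the height L sinθ = 7.2·sin60.7° = 6.279 m, counterclockwise.
Setting net torque to zero: N × 6.279 = 1459 → N = 232 N.
ΣFx = 0: friction at the foot balances the wall's push, so f = N_wall = 232 N.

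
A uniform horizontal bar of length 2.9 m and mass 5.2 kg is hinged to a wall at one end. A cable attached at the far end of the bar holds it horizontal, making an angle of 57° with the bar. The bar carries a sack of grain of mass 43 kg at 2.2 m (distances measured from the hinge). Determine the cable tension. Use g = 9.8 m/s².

T ≈ 412 N

Sum moments about the hinge (the unknown hinge reaction has zero arm there).
Beam weight: 5.2 × 9.8 = 50.96 N down at 1.45 m → arm 1.45 m, τ = 50.96 × 1.45 = 73.89 N·m clockwise.
Sack of grain: 43 × 9.8 = 421.4 N down at 2.2 m → arm 2.2 m, τ = 421.4 × 2.2 = 927.1 N·m clockwise.
Total clockwise load moment = 1001 N·m.
The cable tension T acts at 2.9 m; only its component perpendicular to the bar, T sinθ, produces torque. sin 57° = 0.8387.
Στ = 0 ⇒ T × 2.9 × 0.8387 = 1001 ⇒ T = 1001 / 2.432 = 412 N.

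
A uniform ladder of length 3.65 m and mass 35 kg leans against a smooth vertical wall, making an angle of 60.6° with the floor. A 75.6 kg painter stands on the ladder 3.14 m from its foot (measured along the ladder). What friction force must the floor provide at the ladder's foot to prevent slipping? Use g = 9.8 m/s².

f ≈ 456 N

Take moments about the foot of the ladder.
Ladder weight 35×9.8 = 343 N acts at 1.825 m along the ladder; its horizontal arm is 1.825·cos60.6° = 0.8959 m → τ = 307.3 N·m clockwise.
Painter: 75.6×9.8 = 740.9 N at 3.14 m → arm 1.541 m → τ = 1142 N·m clockwise.
Wall normal N acts horizontally at the top; its moment arm is the height L sinθ = 3.65·sin60.6° = 3.18 m, counterclockwise.
Στ = 0 ⇒ N × 3.18 = 1449 ⇒ N = 456 N.
ΣFx = 0: friction at the foot balances the wall's push, so f = N_wall = 456 N.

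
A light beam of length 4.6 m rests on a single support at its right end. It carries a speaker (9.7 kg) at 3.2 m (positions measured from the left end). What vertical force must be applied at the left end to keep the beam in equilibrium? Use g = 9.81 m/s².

Sum moments about the right end (the unknown pivot reaction has zero arm there).
Speaker: 9.7 × 9.81 = 95.16 N down at 3.2 m → arm 1.4 m, τ = 95.16 × 1.4 = 133.2 N·m counterclockwise.
Net moment of the loads = 133.2 N·m counterclockwise.
The upward force F acts at the left end, arm 4.6 m, giving F × 4.6 clockwise.
For rotational equilibrium, F × 4.6 = 133.2, so F = 133.2 / 4.6 = 29 N.

F ≈ 29 N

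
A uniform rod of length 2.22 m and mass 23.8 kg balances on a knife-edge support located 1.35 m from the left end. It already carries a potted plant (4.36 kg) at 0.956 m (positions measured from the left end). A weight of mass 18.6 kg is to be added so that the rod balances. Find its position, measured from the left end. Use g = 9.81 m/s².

Taking torques about the knife-edge support (at 1.35 m from the left end):
Beam weight: 23.8 × 9.81 = 233.5 N down at 1.11 m → arm 0.24 m, τ = 233.5 × 0.24 = 56.04 N·m counterclockwise.
Potted plant: 4.36 × 9.81 = 42.77 N down at 0.956 m → arm 0.394 m, τ = 42.77 × 0.394 = 16.85 N·m counterclockwise.
Net moment of existing loads = 72.89 N·m counterclockwise.
The weight weighs 18.6 × 9.81 = 182.5 N and must supply an equal clockwise moment, so its lever arm about the knife-edge support is 72.89 / 182.5 = 0.399 m.
That puts it at 1.35 + 0.399 = 1.75 m from the left end.

x ≈ 1.75 m from the left end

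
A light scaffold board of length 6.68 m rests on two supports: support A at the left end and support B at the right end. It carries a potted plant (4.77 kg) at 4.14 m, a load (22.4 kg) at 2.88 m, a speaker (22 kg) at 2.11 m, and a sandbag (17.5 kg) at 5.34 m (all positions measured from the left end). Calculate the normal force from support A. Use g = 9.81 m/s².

R_A ≈ 325 N

About support B:
Potted plant: 4.77 × 9.81 = 46.79 N down at 4.14 m → arm 2.54 m, τ = 46.79 × 2.54 = 118.8 N·m counterclockwise.
Load: 22.4 × 9.81 = 219.7 N down at 2.88 m → arm 3.8 m, τ = 219.7 × 3.8 = 834.9 N·m counterclockwise.
Speaker: 22 × 9.81 = 215.8 N down at 2.11 m → arm 4.57 m, τ = 215.8 × 4.57 = 986.2 N·m counterclockwise.
Sandbag: 17.5 × 9.81 = 171.7 N down at 5.34 m → arm 1.34 m, τ = 171.7 × 1.34 = 230.1 N·m counterclockwise.
Net load moment about support B = 2170 N·m counterclockwise.
Reaction R at support A is upward at 0 m, arm 6.68 m → moment R × 6.68 clockwise.
Στ = 0 ⇒ R × 6.68 = 2170 ⇒ R = 325 N.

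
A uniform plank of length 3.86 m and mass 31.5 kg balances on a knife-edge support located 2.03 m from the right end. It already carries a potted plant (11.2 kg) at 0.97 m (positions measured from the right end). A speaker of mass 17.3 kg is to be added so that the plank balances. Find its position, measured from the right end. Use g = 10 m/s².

Sum moments about the knife-edge support (at 2.03 m from the right end) (the support reaction has zero arm there).
Beam weight: 31.5 × 10 = 315 N down at 1.93 m → arm 0.1 m, τ = 315 × 0.1 = 31.5 N·m clockwise.
Potted plant: 11.2 × 10 = 112 N down at 0.97 m → arm 1.06 m, τ = 112 × 1.06 = 118.7 N·m clockwise.
Net moment of existing loads = 150.2 N·m clockwise.
The speaker weighs 17.3 × 10 = 173 N and must supply an equal counterclockwise moment, so its lever arm about the knife-edge support is 150.2 / 173 = 0.868 m.
That puts it at 2.03 + 0.868 = 2.9 m from the right end.

x ≈ 2.9 m from the right end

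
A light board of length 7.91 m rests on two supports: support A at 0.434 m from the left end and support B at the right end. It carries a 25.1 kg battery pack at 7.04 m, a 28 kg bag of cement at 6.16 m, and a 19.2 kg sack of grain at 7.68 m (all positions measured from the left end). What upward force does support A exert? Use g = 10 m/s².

About support B:
Battery pack: 25.1 × 10 = 251 N down at 7.04 m → arm 0.87 m, τ = 251 × 0.87 = 218.4 N·m counterclockwise.
Bag of cement: 28 × 10 = 280 N down at 6.16 m → arm 1.75 m, τ = 280 × 1.75 = 490 N·m counterclockwise.
Sack of grain: 19.2 × 10 = 192 N down at 7.68 m → arm 0.23 m, τ = 192 × 0.23 = 44.16 N·m counterclockwise.
Net load moment about support B = 752.6 N·m counterclockwise.
Reaction R at support A is upward at 0.434 m, arm 7.476 m → moment R × 7.476 clockwise.
Στ = 0 ⇒ R × 7.476 = 752.6 ⇒ R = 101 N.

R_A ≈ 101 N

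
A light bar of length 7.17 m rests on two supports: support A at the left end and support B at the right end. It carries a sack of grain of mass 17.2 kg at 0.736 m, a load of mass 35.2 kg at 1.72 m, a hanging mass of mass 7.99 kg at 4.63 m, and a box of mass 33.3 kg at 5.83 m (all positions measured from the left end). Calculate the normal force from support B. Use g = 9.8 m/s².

Take moments about support A.
Sack of grain: 17.2 × 9.8 = 168.6 N down at 0.736 m → arm 0.736 m, τ = 168.6 × 0.736 = 124.1 N·m clockwise.
Load: 35.2 × 9.8 = 345 N down at 1.72 m → arm 1.72 m, τ = 345 × 1.72 = 593.4 N·m clockwise.
Hanging mass: 7.99 × 9.8 = 78.3 N down at 4.63 m → arm 4.63 m, τ = 78.3 × 4.63 = 362.5 N·m clockwise.
Box: 33.3 × 9.8 = 326.3 N down at 5.83 m → arm 5.83 m, τ = 326.3 × 5.83 = 1902 N·m clockwise.
Net load moment about support A = 2982 N·m clockwise.
Reaction R at support B is upward at 7.17 m, arm 7.17 m → moment R × 7.17 counterclockwise.
Setting net torque to zero: R × 7.17 = 2982 → R = 416 N.

R_B ≈ 416 N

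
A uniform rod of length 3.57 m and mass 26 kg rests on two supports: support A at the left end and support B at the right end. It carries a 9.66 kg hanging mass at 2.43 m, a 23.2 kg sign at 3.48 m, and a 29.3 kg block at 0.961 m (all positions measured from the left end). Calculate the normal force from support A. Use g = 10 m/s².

R_A ≈ 381 N

Choose support B as the axis so its reaction then has zero moment arm.
Beam weight: 26 × 10 = 260 N down at 1.785 m → arm 1.785 m, τ = 260 × 1.785 = 464.1 N·m counterclockwise.
Hanging mass: 9.66 × 10 = 96.6 N down at 2.43 m → arm 1.14 m, τ = 96.6 × 1.14 = 110.1 N·m counterclockwise.
Sign: 23.2 × 10 = 232 N down at 3.48 m → arm 0.09 m, τ = 232 × 0.09 = 20.88 N·m counterclockwise.
Block: 29.3 × 10 = 293 N down at 0.961 m → arm 2.609 m, τ = 293 × 2.609 = 764.4 N·m counterclockwise.
Net load moment about support B = 1359 N·m counterclockwise.
Reaction R at support A is upward at 0 m, arm 3.57 m → moment R × 3.57 clockwise.
Balancing moments: R × 3.57 = 1359, giving R = 381 N.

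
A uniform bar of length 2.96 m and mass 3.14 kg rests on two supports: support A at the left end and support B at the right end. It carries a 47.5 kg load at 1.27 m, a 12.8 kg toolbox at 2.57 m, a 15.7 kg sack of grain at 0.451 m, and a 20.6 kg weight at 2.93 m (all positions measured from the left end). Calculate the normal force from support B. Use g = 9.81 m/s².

R_B ≈ 548 N

Sum moments about support A (its reaction then has zero moment arm).
Beam weight: 3.14 × 9.81 = 30.8 N down at 1.48 m → arm 1.48 m, τ = 30.8 × 1.48 = 45.58 N·m clockwise.
Load: 47.5 × 9.81 = 466 N down at 1.27 m → arm 1.27 m, τ = 466 × 1.27 = 591.8 N·m clockwise.
Toolbox: 12.8 × 9.81 = 125.6 N down at 2.57 m → arm 2.57 m, τ = 125.6 × 2.57 = 322.8 N·m clockwise.
Sack of grain: 15.7 × 9.81 = 154 N down at 0.451 m → arm 0.451 m, τ = 154 × 0.451 = 69.45 N·m clockwise.
Weight: 20.6 × 9.81 = 202.1 N down at 2.93 m → arm 2.93 m, τ = 202.1 × 2.93 = 592.2 N·m clockwise.
Net load moment about support A = 1622 N·m clockwise.
Reaction R at support B is upward at 2.96 m, arm 2.96 m → moment R × 2.96 counterclockwise.
Στ = 0 ⇒ R × 2.96 = 1622 ⇒ R = 548 N.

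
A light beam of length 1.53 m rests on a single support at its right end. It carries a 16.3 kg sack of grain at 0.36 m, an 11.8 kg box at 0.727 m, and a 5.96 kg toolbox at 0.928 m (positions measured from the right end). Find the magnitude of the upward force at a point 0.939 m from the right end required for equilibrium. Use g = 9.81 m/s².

F ≈ 209 N

Taking torques about the right end:
Sack of grain: 16.3 × 9.81 = 159.9 N down at 0.36 m → arm 0.36 m, τ = 159.9 × 0.36 = 57.56 N·m counterclockwise.
Box: 11.8 × 9.81 = 115.8 N down at 0.727 m → arm 0.727 m, τ = 115.8 × 0.727 = 84.19 N·m counterclockwise.
Toolbox: 5.96 × 9.81 = 58.47 N down at 0.928 m → arm 0.928 m, τ = 58.47 × 0.928 = 54.26 N·m counterclockwise.
Net moment of the loads = 196 N·m counterclockwise.
The upward force F acts at a point 0.939 m from the right end, arm 0.939 m, giving F × 0.939 clockwise.
For rotational equilibrium, F × 0.939 = 196, so F = 196 / 0.939 = 209 N.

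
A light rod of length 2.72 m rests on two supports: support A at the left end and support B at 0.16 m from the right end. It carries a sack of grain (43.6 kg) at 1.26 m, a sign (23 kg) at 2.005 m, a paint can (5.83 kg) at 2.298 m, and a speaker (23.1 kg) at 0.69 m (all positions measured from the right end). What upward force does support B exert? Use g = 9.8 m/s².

About support A:
Sack of grain: 43.6 × 9.8 = 427.3 N down at 1.26 m → arm 1.46 m, τ = 427.3 × 1.46 = 623.9 N·m clockwise.
Sign: 23 × 9.8 = 225.4 N down at 2.005 m → arm 0.715 m, τ = 225.4 × 0.715 = 161.2 N·m clockwise.
Paint can: 5.83 × 9.8 = 57.13 N down at 2.298 m → arm 0.422 m, τ = 57.13 × 0.422 = 24.11 N·m clockwise.
Speaker: 23.1 × 9.8 = 226.4 N down at 0.69 m → arm 2.03 m, τ = 226.4 × 2.03 = 459.6 N·m clockwise.
Net load moment about support A = 1269 N·m clockwise.
Reaction R at support B is upward at 0.16 m, arm 2.56 m → moment R × 2.56 counterclockwise.
Balancing moments: R × 2.56 = 1269, giving R = 496 N.

R_B ≈ 496 N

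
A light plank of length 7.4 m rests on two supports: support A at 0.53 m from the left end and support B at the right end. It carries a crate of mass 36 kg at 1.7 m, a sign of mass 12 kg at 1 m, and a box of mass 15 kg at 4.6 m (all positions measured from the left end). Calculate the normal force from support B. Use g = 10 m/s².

Choose support A as the axis so its reaction then has zero moment arm.
Crate: 36 × 10 = 360 N down at 1.7 m → arm 1.17 m, τ = 360 × 1.17 = 421.2 N·m clockwise.
Sign: 12 × 10 = 120 N down at 1 m → arm 0.47 m, τ = 120 × 0.47 = 56.4 N·m clockwise.
Box: 15 × 10 = 150 N down at 4.6 m → arm 4.07 m, τ = 150 × 4.07 = 610.5 N·m clockwise.
Net load moment about support A = 1088 N·m clockwise.
Reaction R at support B is upward at 7.4 m, arm 6.87 m → moment R × 6.87 counterclockwise.
Setting net torque to zero: R × 6.87 = 1088 → R = 158 N.

R_B ≈ 158 N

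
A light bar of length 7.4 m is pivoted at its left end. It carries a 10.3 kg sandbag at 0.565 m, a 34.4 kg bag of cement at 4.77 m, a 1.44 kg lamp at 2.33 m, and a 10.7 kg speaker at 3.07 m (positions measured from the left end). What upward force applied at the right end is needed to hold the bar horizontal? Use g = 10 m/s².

About the left end:
Sandbag: 10.3 × 10 = 103 N down at 0.565 m → arm 0.565 m, τ = 103 × 0.565 = 58.19 N·m clockwise.
Bag of cement: 34.4 × 10 = 344 N down at 4.77 m → arm 4.77 m, τ = 344 × 4.77 = 1641 N·m clockwise.
Lamp: 1.44 × 10 = 14.4 N down at 2.33 m → arm 2.33 m, τ = 14.4 × 2.33 = 33.55 N·m clockwise.
Speaker: 10.7 × 10 = 107 N down at 3.07 m → arm 3.07 m, τ = 107 × 3.07 = 328.5 N·m clockwise.
Net moment of the loads = 2061 N·m clockwise.
The upward force F acts at the right end, arm 7.4 m, giving F × 7.4 counterclockwise.
For rotational equilibrium, F × 7.4 = 2061, so F = 2061 / 7.4 = 279 N.

F ≈ 279 N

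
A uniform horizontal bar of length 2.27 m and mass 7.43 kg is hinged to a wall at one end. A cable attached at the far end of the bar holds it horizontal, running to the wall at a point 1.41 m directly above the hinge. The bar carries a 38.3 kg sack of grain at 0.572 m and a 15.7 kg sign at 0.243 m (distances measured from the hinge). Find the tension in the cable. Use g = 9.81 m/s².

Sum moments about the hinge (the unknown hinge reaction has zero arm there).
Beam weight: 7.43 × 9.81 = 72.89 N down at 1.135 m → arm 1.135 m, τ = 72.89 × 1.135 = 82.73 N·m clockwise.
Sack of grain: 38.3 × 9.81 = 375.7 N down at 0.572 m → arm 0.572 m, τ = 375.7 × 0.572 = 214.9 N·m clockwise.
Sign: 15.7 × 9.81 = 154 N down at 0.243 m → arm 0.243 m, τ = 154 × 0.243 = 37.42 N·m clockwise.
Total clockwise load moment = 335.1 N·m.
The cable tension T acts at 2.27 m; only its component perpendicular to the bar, T sinθ, produces torque. sinθ = h/√(h²+d²) = 1.41/√(1.41²+2.27²) = 0.5276.
Στ = 0 ⇒ T × 2.27 × 0.5276 = 335.1 ⇒ T = 335.1 / 1.198 = 280 N.

T ≈ 280 N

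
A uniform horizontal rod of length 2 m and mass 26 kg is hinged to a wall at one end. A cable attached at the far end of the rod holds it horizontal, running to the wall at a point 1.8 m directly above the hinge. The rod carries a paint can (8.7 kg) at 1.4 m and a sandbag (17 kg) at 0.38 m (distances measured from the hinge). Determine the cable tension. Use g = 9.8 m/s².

T ≈ 327 N

Sum moments about the hinge (the unknown hinge reaction has zero arm there).
Beam weight: 26 × 9.8 = 254.8 N down at 1 m → arm 1 m, τ = 254.8 × 1 = 254.8 N·m clockwise.
Paint can: 8.7 × 9.8 = 85.26 N down at 1.4 m → arm 1.4 m, τ = 85.26 × 1.4 = 119.4 N·m clockwise.
Sandbag: 17 × 9.8 = 166.6 N down at 0.38 m → arm 0.38 m, τ = 166.6 × 0.38 = 63.31 N·m clockwise.
Total clockwise load moment = 437.5 N·m.
The cable tension T acts at 2 m; only its component perpendicular to the rod, T sinθ, produces torque. sinθ = h/√(h²+d²) = 1.8/√(1.8²+2²) = 0.669.
Setting net torque to zero: T × 2 × 0.669 = 437.5 → T = 437.5 / 1.338 = 327 N.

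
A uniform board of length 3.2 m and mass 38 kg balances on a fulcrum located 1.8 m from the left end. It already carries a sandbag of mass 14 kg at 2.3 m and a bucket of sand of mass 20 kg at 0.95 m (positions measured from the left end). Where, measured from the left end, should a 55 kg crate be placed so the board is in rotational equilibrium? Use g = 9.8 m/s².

About the fulcrum (at 1.8 m from the left end):
Beam weight: 38 × 9.8 = 372.4 N down at 1.6 m → arm 0.2 m, τ = 372.4 × 0.2 = 74.48 N·m counterclockwise.
Sandbag: 14 × 9.8 = 137.2 N down at 2.3 m → arm 0.5 m, τ = 137.2 × 0.5 = 68.6 N·m clockwise.
Bucket of sand: 20 × 9.8 = 196 N down at 0.95 m → arm 0.85 m, τ = 196 × 0.85 = 166.6 N·m counterclockwise.
Net moment of existing loads = 172.5 N·m counterclockwise.
The crate weighs 55 × 9.8 = 539 N and must supply an equal clockwise moment, so its lever arm about the fulcrum is 172.5 / 539 = 0.32 m.
That puts it at 1.8 + 0.32 = 2.12 m from the left end.

x ≈ 2.12 m from the left end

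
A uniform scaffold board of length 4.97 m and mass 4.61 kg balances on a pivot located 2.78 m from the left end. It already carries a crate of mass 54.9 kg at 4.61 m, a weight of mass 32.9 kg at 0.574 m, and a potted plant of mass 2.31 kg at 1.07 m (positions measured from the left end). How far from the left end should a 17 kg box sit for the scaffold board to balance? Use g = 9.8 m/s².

x ≈ 1.45 m from the left end

About the pivot (at 2.78 m from the left end):
Beam weight: 4.61 × 9.8 = 45.18 N down at 2.485 m → arm 0.295 m, τ = 45.18 × 0.295 = 13.33 N·m counterclockwise.
Crate: 54.9 × 9.8 = 538 N down at 4.61 m → arm 1.83 m, τ = 538 × 1.83 = 984.5 N·m clockwise.
Weight: 32.9 × 9.8 = 322.4 N down at 0.574 m → arm 2.206 m, τ = 322.4 × 2.206 = 711.2 N·m counterclockwise.
Potted plant: 2.31 × 9.8 = 22.64 N down at 1.07 m → arm 1.71 m, τ = 22.64 × 1.71 = 38.71 N·m counterclockwise.
Net moment of existing loads = 221.3 N·m clockwise.
The box weighs 17 × 9.8 = 166.6 N and must supply an equal counterclockwise moment, so its lever arm about the pivot is 221.3 / 166.6 = 1.33 m.
That puts it at 2.78 − 1.33 = 1.45 m from the left end.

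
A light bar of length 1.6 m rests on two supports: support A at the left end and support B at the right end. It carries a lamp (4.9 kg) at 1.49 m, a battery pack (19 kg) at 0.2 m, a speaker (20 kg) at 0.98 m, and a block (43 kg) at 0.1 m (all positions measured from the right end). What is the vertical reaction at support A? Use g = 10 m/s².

R_A ≈ 219 N

Taking torques about support B:
Lamp: 4.9 × 10 = 49 N down at 1.49 m → arm 1.49 m, τ = 49 × 1.49 = 73.01 N·m counterclockwise.
Battery pack: 19 × 10 = 190 N down at 0.2 m → arm 0.2 m, τ = 190 × 0.2 = 38 N·m counterclockwise.
Speaker: 20 × 10 = 200 N down at 0.98 m → arm 0.98 m, τ = 200 × 0.98 = 196 N·m counterclockwise.
Block: 43 × 10 = 430 N down at 0.1 m → arm 0.1 m, τ = 430 × 0.1 = 43 N·m counterclockwise.
Net load moment about support B = 350 N·m counterclockwise.
Reaction R at support A is upward at 1.6 m, arm 1.6 m → moment R × 1.6 clockwise.
Balancing moments: R × 1.6 = 350, giving R = 219 N.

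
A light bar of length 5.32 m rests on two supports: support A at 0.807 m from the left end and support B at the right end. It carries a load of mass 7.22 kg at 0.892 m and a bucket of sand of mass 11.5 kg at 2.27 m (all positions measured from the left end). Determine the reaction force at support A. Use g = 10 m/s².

Taking torques about support B:
Load: 7.22 × 10 = 72.2 N down at 0.892 m → arm 4.428 m, τ = 72.2 × 4.428 = 319.7 N·m counterclockwise.
Bucket of sand: 11.5 × 10 = 115 N down at 2.27 m → arm 3.05 m, τ = 115 × 3.05 = 350.8 N·m counterclockwise.
Net load moment about support B = 670.5 N·m counterclockwise.
Reaction R at support A is upward at 0.807 m, arm 4.513 m → moment R × 4.513 clockwise.
Balancing moments: R × 4.513 = 670.5, giving R = 149 N.

R_A ≈ 149 N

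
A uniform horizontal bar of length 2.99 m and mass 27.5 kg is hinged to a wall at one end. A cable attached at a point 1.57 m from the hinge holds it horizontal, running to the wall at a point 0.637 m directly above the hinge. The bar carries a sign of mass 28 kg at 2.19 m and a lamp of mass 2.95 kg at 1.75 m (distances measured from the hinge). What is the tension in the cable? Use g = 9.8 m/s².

Taking torques about the hinge:
Beam weight: 27.5 × 9.8 = 269.5 N down at 1.495 m → arm 1.495 m, τ = 269.5 × 1.495 = 402.9 N·m clockwise.
Sign: 28 × 9.8 = 274.4 N down at 2.19 m → arm 2.19 m, τ = 274.4 × 2.19 = 600.9 N·m clockwise.
Lamp: 2.95 × 9.8 = 28.91 N down at 1.75 m → arm 1.75 m, τ = 28.91 × 1.75 = 50.59 N·m clockwise.
Total clockwise load moment = 1054 N·m.
The cable tension T acts at 1.57 m; only its component perpendicular to the bar, T sinθ, produces torque. sinθ = h/√(h²+d²) = 0.637/√(0.637²+1.57²) = 0.376.
Setting net torque to zero: T × 1.57 × 0.376 = 1054 → T = 1054 / 0.5903 = 1790 N.

T ≈ 1790 N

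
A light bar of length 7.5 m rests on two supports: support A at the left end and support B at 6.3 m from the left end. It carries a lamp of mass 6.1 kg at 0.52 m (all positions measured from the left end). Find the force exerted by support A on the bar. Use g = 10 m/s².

Taking torques about support B:
Lamp: 6.1 × 10 = 61 N down at 0.52 m → arm 5.78 m, τ = 61 × 5.78 = 352.6 N·m counterclockwise.
Net load moment about support B = 352.6 N·m counterclockwise.
Reaction R at support A is upward at 0 m, arm 6.3 m → moment R × 6.3 clockwise.
For rotational equilibrium, R × 6.3 = 352.6, so R = 56 N.

R_A ≈ 56 N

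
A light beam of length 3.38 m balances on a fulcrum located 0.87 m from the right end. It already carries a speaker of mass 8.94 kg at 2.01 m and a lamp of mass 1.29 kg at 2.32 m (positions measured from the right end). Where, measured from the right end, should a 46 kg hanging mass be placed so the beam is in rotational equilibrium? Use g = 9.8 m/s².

Take moments about the fulcrum (at 0.87 m from the right end).
Speaker: 8.94 × 9.8 = 87.61 N down at 2.01 m → arm 1.14 m, τ = 87.61 × 1.14 = 99.88 N·m counterclockwise.
Lamp: 1.29 × 9.8 = 12.64 N down at 2.32 m → arm 1.45 m, τ = 12.64 × 1.45 = 18.33 N·m counterclockwise.
Net moment of existing loads = 118.2 N·m counterclockwise.
The hanging mass weighs 46 × 9.8 = 450.8 N and must supply an equal clockwise moment, so its lever arm about the fulcrum is 118.2 / 450.8 = 0.262 m.
That puts it at 0.87 − 0.262 = 0.608 m from the right end.

x ≈ 0.608 m from the right end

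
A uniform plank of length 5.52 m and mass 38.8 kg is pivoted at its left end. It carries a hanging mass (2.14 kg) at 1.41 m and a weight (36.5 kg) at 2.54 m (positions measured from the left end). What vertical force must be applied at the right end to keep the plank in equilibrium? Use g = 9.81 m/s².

F ≈ 360 N

About the left end:
Beam weight: 38.8 × 9.81 = 380.6 N down at 2.76 m → arm 2.76 m, τ = 380.6 × 2.76 = 1050 N·m clockwise.
Hanging mass: 2.14 × 9.81 = 20.99 N down at 1.41 m → arm 1.41 m, τ = 20.99 × 1.41 = 29.6 N·m clockwise.
Weight: 36.5 × 9.81 = 358.1 N down at 2.54 m → arm 2.54 m, τ = 358.1 × 2.54 = 909.6 N·m clockwise.
Net moment of the loads = 1989 N·m clockwise.
The upward force F acts at the right end, arm 5.52 m, giving F × 5.52 counterclockwise.
Στ = 0 ⇒ F × 5.52 = 1989 ⇒ F = 1989 / 5.52 = 360 N.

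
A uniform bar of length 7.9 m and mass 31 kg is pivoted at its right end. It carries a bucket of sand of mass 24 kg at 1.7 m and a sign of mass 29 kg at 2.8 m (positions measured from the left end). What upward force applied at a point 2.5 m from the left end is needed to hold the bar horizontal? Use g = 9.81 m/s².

Choose the right end as the axis so the unknown pivot reaction has zero arm there.
Beam weight: 31 × 9.81 = 304.1 N down at 3.95 m → arm 3.95 m, τ = 304.1 × 3.95 = 1201 N·m counterclockwise.
Bucket of sand: 24 × 9.81 = 235.4 N down at 1.7 m → arm 6.2 m, τ = 235.4 × 6.2 = 1459 N·m counterclockwise.
Sign: 29 × 9.81 = 284.5 N down at 2.8 m → arm 5.1 m, τ = 284.5 × 5.1 = 1451 N·m counterclockwise.
Net moment of the loads = 4111 N·m counterclockwise.
The upward force F acts at a point 2.5 m from the left end, arm 5.4 m, giving F × 5.4 clockwise.
Setting net torque to zero: F × 5.4 = 4111 → F = 4111 / 5.4 = 761 N.

F ≈ 761 N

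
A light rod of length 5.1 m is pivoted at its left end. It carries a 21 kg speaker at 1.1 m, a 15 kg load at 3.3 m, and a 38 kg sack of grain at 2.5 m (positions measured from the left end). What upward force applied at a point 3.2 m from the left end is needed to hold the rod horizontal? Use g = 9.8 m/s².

About the left end:
Speaker: 21 × 9.8 = 205.8 N down at 1.1 m → arm 1.1 m, τ = 205.8 × 1.1 = 226.4 N·m clockwise.
Load: 15 × 9.8 = 147 N down at 3.3 m → arm 3.3 m, τ = 147 × 3.3 = 485.1 N·m clockwise.
Sack of grain: 38 × 9.8 = 372.4 N down at 2.5 m → arm 2.5 m, τ = 372.4 × 2.5 = 931 N·m clockwise.
Net moment of the loads = 1642 N·m clockwise.
The upward force F acts at a point 3.2 m from the left end, arm 3.2 m, giving F × 3.2 counterclockwise.
Balancing moments: F × 3.2 = 1642, giving F = 1642 / 3.2 = 513 N.

F ≈ 513 N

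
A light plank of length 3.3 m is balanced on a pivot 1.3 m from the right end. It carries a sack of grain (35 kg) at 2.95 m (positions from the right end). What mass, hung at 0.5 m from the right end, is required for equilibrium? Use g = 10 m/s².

Take moments about the pivot (at 1.3 m from the right end).
Sack of grain: 35 × 10 = 350 N down at 2.95 m → arm 1.65 m, τ = 350 × 1.65 = 577.5 N·m counterclockwise.
Net moment of known loads = 577.5 N·m counterclockwise.
An unknown mass m at 0.5 m has arm 0.8 m; its moment is m·g·0.8 clockwise.
Balancing moments: m × 10 × 0.8 = 577.5, giving m = 577.5 / (10 × 0.8) = 72.2 kg.

m ≈ 72.2 kg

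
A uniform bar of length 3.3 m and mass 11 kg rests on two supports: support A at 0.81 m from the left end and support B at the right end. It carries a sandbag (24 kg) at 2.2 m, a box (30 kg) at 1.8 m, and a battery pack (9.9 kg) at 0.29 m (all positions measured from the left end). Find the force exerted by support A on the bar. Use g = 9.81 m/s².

R_A ≈ 470 N

Taking torques about support B:
Beam weight: 11 × 9.81 = 107.9 N down at 1.65 m → arm 1.65 m, τ = 107.9 × 1.65 = 178 N·m counterclockwise.
Sandbag: 24 × 9.81 = 235.4 N down at 2.2 m → arm 1.1 m, τ = 235.4 × 1.1 = 258.9 N·m counterclockwise.
Box: 30 × 9.81 = 294.3 N down at 1.8 m → arm 1.5 m, τ = 294.3 × 1.5 = 441.5 N·m counterclockwise.
Battery pack: 9.9 × 9.81 = 97.12 N down at 0.29 m → arm 3.01 m, τ = 97.12 × 3.01 = 292.3 N·m counterclockwise.
Net load moment about support B = 1171 N·m counterclockwise.
Reaction R at support A is upward at 0.81 m, arm 2.49 m → moment R × 2.49 clockwise.
Στ = 0 ⇒ R × 2.49 = 1171 ⇒ R = 470 N.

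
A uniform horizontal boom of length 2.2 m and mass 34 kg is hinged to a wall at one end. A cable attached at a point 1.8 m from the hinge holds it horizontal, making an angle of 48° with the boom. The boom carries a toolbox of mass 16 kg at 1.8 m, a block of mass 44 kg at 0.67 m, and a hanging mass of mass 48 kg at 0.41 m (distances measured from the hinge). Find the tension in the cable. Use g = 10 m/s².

Taking torques about the hinge:
Beam weight: 34 × 10 = 340 N down at 1.1 m → arm 1.1 m, τ = 340 × 1.1 = 374 N·m clockwise.
Toolbox: 16 × 10 = 160 N down at 1.8 m → arm 1.8 m, τ = 160 × 1.8 = 288 N·m clockwise.
Block: 44 × 10 = 440 N down at 0.67 m → arm 0.67 m, τ = 440 × 0.67 = 294.8 N·m clockwise.
Hanging mass: 48 × 10 = 480 N down at 0.41 m → arm 0.41 m, τ = 480 × 0.41 = 196.8 N·m clockwise.
Total clockwise load moment = 1154 N·m.
The cable tension T acts at 1.8 m; only its component perpendicular to the boom, T sinθ, produces torque. sin 48° = 0.7431.
For rotational equilibrium, T × 1.8 × 0.7431 = 1154, so T = 1154 / 1.338 = 862 N.

T ≈ 862 N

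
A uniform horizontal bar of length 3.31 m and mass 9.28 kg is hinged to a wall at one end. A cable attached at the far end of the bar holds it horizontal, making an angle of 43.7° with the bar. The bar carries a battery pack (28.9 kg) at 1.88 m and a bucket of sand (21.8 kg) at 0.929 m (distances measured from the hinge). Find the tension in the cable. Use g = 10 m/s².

T ≈ 393 N

About the hinge:
Beam weight: 9.28 × 10 = 92.8 N down at 1.655 m → arm 1.655 m, τ = 92.8 × 1.655 = 153.6 N·m clockwise.
Battery pack: 28.9 × 10 = 289 N down at 1.88 m → arm 1.88 m, τ = 289 × 1.88 = 543.3 N·m clockwise.
Bucket of sand: 21.8 × 10 = 218 N down at 0.929 m → arm 0.929 m, τ = 218 × 0.929 = 202.5 N·m clockwise.
Total clockwise load moment = 899.4 N·m.
The cable tension T acts at 3.31 m; only its component perpendicular to the bar, T sinθ, produces torque. sin 43.7° = 0.6909.
For rotational equilibrium, T × 3.31 × 0.6909 = 899.4, so T = 899.4 / 2.287 = 393 N.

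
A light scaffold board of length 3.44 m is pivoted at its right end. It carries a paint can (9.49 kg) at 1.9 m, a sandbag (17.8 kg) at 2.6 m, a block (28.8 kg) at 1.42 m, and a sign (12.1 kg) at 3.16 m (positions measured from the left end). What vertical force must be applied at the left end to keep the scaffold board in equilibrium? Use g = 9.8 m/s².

F ≈ 260 N

Taking torques about the right end:
Paint can: 9.49 × 9.8 = 93 N down at 1.9 m → arm 1.54 m, τ = 93 × 1.54 = 143.2 N·m counterclockwise.
Sandbag: 17.8 × 9.8 = 174.4 N down at 2.6 m → arm 0.84 m, τ = 174.4 × 0.84 = 146.5 N·m counterclockwise.
Block: 28.8 × 9.8 = 282.2 N down at 1.42 m → arm 2.02 m, τ = 282.2 × 2.02 = 570 N·m counterclockwise.
Sign: 12.1 × 9.8 = 118.6 N down at 3.16 m → arm 0.28 m, τ = 118.6 × 0.28 = 33.21 N·m counterclockwise.
Net moment of the loads = 892.9 N·m counterclockwise.
The upward force F acts at the left end, arm 3.44 m, giving F × 3.44 clockwise.
For rotational equilibrium, F × 3.44 = 892.9, so F = 892.9 / 3.44 = 260 N.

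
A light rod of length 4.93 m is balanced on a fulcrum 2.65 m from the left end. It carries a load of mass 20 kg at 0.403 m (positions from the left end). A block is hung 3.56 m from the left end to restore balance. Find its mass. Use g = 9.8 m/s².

m ≈ 49.4 kg

Choose the fulcrum (at 2.65 m from the left end) as the axis so the support reaction has zero arm there.
Load: 20 × 9.8 = 196 N down at 0.403 m → arm 2.247 m, τ = 196 × 2.247 = 440.4 N·m counterclockwise.
Net moment of known loads = 440.4 N·m counterclockwise.
An unknown mass m at 3.56 m has arm 0.91 m; its moment is m·g·0.91 clockwise.
For rotational equilibrium, m × 9.8 × 0.91 = 440.4, so m = 440.4 / (9.8 × 0.91) = 49.4 kg.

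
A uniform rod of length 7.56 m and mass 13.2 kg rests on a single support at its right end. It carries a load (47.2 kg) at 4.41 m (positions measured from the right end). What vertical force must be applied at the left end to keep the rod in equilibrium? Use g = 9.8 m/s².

Take moments about the right end.
Beam weight: 13.2 × 9.8 = 129.4 N down at 3.78 m → arm 3.78 m, τ = 129.4 × 3.78 = 489.1 N·m counterclockwise.
Load: 47.2 × 9.8 = 462.6 N down at 4.41 m → arm 4.41 m, τ = 462.6 × 4.41 = 2040 N·m counterclockwise.
Net moment of the loads = 2529 N·m counterclockwise.
The upward force F acts at the left end, arm 7.56 m, giving F × 7.56 clockwise.
Balancing moments: F × 7.56 = 2529, giving F = 2529 / 7.56 = 335 N.

F ≈ 335 N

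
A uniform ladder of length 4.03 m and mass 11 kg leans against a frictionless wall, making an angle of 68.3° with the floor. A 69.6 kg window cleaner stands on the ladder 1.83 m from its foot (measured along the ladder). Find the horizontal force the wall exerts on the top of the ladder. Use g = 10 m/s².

Take moments about the foot of the ladder.
Ladder weight 11×10 = 110 N acts at 2.015 m along the ladder; its horizontal arm is 2.015·cos68.3° = 0.745 m → τ = 81.95 N·m clockwise.
Window cleaner: 69.6×10 = 696 N at 1.83 m → arm 0.6766 m → τ = 470.9 N·m clockwise.
Wall normal N acts horizontally at the top; its moment arm is the height L sinθ = 4.03·sin68.3° = 3.744 m, counterclockwise.
For rotational equilibrium, N × 3.744 = 552.9, so N = 148 N.

N_wall ≈ 148 N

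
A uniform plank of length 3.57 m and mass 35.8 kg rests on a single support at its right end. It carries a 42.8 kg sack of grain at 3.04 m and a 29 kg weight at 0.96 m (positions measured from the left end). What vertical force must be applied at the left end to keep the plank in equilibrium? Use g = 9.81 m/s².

Choose the right end as the axis so the unknown pivot reaction has zero arm there.
Beam weight: 35.8 × 9.81 = 351.2 N down at 1.785 m → arm 1.785 m, τ = 351.2 × 1.785 = 626.9 N·m counterclockwise.
Sack of grain: 42.8 × 9.81 = 419.9 N down at 3.04 m → arm 0.53 m, τ = 419.9 × 0.53 = 222.5 N·m counterclockwise.
Weight: 29 × 9.81 = 284.5 N down at 0.96 m → arm 2.61 m, τ = 284.5 × 2.61 = 742.5 N·m counterclockwise.
Net moment of the loads = 1592 N·m counterclockwise.
The upward force F acts at the left end, arm 3.57 m, giving F × 3.57 clockwise.
Στ = 0 ⇒ F × 3.57 = 1592 ⇒ F = 1592 / 3.57 = 446 N.

F ≈ 446 N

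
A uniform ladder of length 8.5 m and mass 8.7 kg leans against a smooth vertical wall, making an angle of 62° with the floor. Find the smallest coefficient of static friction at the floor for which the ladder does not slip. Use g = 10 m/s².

μ_min ≈ 0.266

Taking torques about the foot of the ladder:
Ladder weight 8.7×10 = 87 N acts at 4.25 m along the ladder; its horizontal arm is 4.25·cos62° = 1.995 m → τ = 173.6 N·m clockwise.
Wall normal N acts horizontally at the top; its moment arm is the height L sinθ = 8.5·sin62° = 7.505 m, counterclockwise.
Στ = 0 ⇒ N × 7.505 = 173.6 ⇒ N = 23.13 N.
ΣFx = 0 ⇒ f = N_wall = 23.13 N. ΣFy = 0 ⇒ N_floor = 87 N.
μ_min = f / N_floor = 23.13 / 87 = 0.266.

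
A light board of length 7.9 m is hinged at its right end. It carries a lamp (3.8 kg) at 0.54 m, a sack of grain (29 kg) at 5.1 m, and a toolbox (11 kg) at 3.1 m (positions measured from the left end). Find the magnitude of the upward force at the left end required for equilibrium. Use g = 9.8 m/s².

Sum moments about the right end (the unknown pivot reaction has zero arm there).
Lamp: 3.8 × 9.8 = 37.24 N down at 0.54 m → arm 7.36 m, τ = 37.24 × 7.36 = 274.1 N·m counterclockwise.
Sack of grain: 29 × 9.8 = 284.2 N down at 5.1 m → arm 2.8 m, τ = 284.2 × 2.8 = 795.8 N·m counterclockwise.
Toolbox: 11 × 9.8 = 107.8 N down at 3.1 m → arm 4.8 m, τ = 107.8 × 4.8 = 517.4 N·m counterclockwise.
Net moment of the loads = 1587 N·m counterclockwise.
The upward force F acts at the left end, arm 7.9 m, giving F × 7.9 clockwise.
For rotational equilibrium, F × 7.9 = 1587, so F = 1587 / 7.9 = 201 N.

F ≈ 201 N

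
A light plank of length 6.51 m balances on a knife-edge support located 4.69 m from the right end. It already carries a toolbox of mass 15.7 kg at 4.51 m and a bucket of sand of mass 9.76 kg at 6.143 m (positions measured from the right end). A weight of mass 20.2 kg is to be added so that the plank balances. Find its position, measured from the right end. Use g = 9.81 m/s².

x ≈ 4.13 m from the right end

Take moments about the knife-edge support (at 4.69 m from the right end).
Toolbox: 15.7 × 9.81 = 154 N down at 4.51 m → arm 0.18 m, τ = 154 × 0.18 = 27.72 N·m clockwise.
Bucket of sand: 9.76 × 9.81 = 95.75 N down at 6.143 m → arm 1.453 m, τ = 95.75 × 1.453 = 139.1 N·m counterclockwise.
Net moment of existing loads = 111.4 N·m counterclockwise.
The weight weighs 20.2 × 9.81 = 198.2 N and must supply an equal clockwise moment, so its lever arm about the knife-edge support is 111.4 / 198.2 = 0.562 m.
That puts it at 4.69 − 0.562 = 4.13 m from the right end.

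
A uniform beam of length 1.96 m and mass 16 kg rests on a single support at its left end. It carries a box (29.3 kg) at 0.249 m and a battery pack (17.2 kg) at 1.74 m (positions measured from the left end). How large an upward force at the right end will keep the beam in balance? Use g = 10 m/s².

Take moments about the left end.
Beam weight: 16 × 10 = 160 N down at 0.98 m → arm 0.98 m, τ = 160 × 0.98 = 156.8 N·m clockwise.
Box: 29.3 × 10 = 293 N down at 0.249 m → arm 0.249 m, τ = 293 × 0.249 = 72.96 N·m clockwise.
Battery pack: 17.2 × 10 = 172 N down at 1.74 m → arm 1.74 m, τ = 172 × 1.74 = 299.3 N·m clockwise.
Net moment of the loads = 529.1 N·m clockwise.
The upward force F acts at the right end, arm 1.96 m, giving F × 1.96 counterclockwise.
For rotational equilibrium, F × 1.96 = 529.1, so F = 529.1 / 1.96 = 270 N.

F ≈ 270 N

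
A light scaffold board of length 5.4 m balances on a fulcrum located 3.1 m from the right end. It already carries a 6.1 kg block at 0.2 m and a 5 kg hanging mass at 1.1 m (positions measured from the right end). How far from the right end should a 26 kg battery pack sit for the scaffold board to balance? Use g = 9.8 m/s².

Take moments about the fulcrum (at 3.1 m from the right end).
Block: 6.1 × 9.8 = 59.78 N down at 0.2 m → arm 2.9 m, τ = 59.78 × 2.9 = 173.4 N·m clockwise.
Hanging mass: 5 × 9.8 = 49 N down at 1.1 m → arm 2 m, τ = 49 × 2 = 98 N·m clockwise.
Net moment of existing loads = 271.4 N·m clockwise.
The battery pack weighs 26 × 9.8 = 254.8 N and must supply an equal counterclockwise moment, so its lever arm about the fulcrum is 271.4 / 254.8 = 1.07 m.
That puts it at 3.1 + 1.07 = 4.17 m from the right end.

x ≈ 4.17 m from the right end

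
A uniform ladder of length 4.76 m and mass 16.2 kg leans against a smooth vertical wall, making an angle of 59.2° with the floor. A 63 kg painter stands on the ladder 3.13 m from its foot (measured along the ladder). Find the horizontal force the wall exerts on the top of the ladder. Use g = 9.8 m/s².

Choose the foot of the ladder as the axis so the floor normal and friction both act there and drop out.
Ladder weight 16.2×9.8 = 158.8 N acts at 2.38 m along the ladder; its horizontal arm is 2.38·cos59.2° = 1.219 m → τ = 193.6 N·m clockwise.
Painter: 63×9.8 = 617.4 N at 3.13 m → arm 1.603 m → τ = 989.7 N·m clockwise.
Wall normal N acts horizontally at the top; its moment arm is the height L sinθ = 4.76·sin59.2° = 4.089 m, counterclockwise.
Στ = 0 ⇒ N × 4.089 = 1183 ⇒ N = 289 N.

N_wall ≈ 289 N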